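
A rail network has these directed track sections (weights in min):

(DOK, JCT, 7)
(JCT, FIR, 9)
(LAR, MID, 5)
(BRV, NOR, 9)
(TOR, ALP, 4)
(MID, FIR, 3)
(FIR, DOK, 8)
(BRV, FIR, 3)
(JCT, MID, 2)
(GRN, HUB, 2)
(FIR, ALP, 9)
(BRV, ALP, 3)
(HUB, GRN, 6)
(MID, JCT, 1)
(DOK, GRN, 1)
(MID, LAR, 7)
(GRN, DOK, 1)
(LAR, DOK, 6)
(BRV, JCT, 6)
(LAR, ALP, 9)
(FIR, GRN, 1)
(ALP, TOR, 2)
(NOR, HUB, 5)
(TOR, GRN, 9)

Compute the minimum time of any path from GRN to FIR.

Compare a few routes:
GRN → DOK → JCT → FIR: 1+7+9 = 17
GRN → DOK → JCT → MID → FIR: 1+7+2+3 = 13
The minimum is 13 min via GRN → DOK → JCT → MID → FIR.

13 min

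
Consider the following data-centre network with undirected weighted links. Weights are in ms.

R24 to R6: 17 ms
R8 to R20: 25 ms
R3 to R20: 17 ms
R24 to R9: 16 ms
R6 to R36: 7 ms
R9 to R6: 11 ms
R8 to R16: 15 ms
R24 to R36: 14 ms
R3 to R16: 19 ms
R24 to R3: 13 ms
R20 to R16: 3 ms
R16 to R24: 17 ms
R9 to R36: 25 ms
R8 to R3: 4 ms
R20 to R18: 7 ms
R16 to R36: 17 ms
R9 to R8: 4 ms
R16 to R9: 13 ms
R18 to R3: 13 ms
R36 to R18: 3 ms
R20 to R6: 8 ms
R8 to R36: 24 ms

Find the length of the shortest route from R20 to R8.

Settle nodes by increasing distance from R20:
R20: 0
R16: 3  (via R20)
R18: 7  (via R20)
R6: 8  (via R20)
R36: 10  (via R18)
R9: 16  (via R16)
R3: 17  (via R20)
R8: 18  (via R16)
Shortest route: R20 → R16 → R8 = 18 ms.

18 ms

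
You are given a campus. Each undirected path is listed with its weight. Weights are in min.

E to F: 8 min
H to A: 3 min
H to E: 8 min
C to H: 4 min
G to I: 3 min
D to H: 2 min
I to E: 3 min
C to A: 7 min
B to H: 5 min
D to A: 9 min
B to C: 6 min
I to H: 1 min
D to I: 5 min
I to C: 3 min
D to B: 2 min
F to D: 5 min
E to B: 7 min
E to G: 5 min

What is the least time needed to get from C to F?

11 min

Shortest distances from C:
C: 0
I: 3  (via C)
H: 4  (via C)
B: 6  (via C)
D: 6  (via H)
E: 6  (via I)
G: 6  (via I)
A: 7  (via C)
F: 11  (via D)
Shortest route: C–H–D–F = 11 min.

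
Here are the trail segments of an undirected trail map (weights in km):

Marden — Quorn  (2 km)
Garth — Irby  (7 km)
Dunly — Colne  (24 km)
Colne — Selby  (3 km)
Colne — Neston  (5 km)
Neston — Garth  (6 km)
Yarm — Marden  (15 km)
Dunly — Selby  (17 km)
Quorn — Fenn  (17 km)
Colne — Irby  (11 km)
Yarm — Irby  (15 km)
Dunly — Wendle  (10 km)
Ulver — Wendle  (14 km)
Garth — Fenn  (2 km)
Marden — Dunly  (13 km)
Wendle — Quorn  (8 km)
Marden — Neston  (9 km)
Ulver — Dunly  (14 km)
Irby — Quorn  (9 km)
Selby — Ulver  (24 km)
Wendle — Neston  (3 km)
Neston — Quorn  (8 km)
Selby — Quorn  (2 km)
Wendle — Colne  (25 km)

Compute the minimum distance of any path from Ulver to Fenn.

25 km

Shortest distances from Ulver:
Ulver: 0
Wendle: 14  (via Ulver)
Dunly: 14  (via Ulver)
Neston: 17  (via Wendle)
Quorn: 22  (via Wendle)
Colne: 22  (via Neston)
Garth: 23  (via Neston)
Marden: 24  (via Quorn)
Selby: 24  (via Ulver)
Fenn: 25  (via Garth)
Shortest route: Ulver–Wendle–Neston–Garth–Fenn = 25 km.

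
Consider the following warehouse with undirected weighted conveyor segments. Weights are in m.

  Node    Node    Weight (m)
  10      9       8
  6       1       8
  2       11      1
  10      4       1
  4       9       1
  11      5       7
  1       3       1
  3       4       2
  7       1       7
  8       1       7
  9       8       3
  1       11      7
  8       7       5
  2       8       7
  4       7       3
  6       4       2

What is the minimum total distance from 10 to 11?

Enumerating some paths:
10 - 4 - 7 - 8 - 2 - 11: 1+3+5+7+1 = 17
10 - 4 - 3 - 1 - 11: 1+2+1+7 = 11
10 - 4 - 9 - 8 - 2 - 11: 1+1+3+7+1 = 13
The minimum is 11 m via 10 - 4 - 3 - 1 - 11.

11 m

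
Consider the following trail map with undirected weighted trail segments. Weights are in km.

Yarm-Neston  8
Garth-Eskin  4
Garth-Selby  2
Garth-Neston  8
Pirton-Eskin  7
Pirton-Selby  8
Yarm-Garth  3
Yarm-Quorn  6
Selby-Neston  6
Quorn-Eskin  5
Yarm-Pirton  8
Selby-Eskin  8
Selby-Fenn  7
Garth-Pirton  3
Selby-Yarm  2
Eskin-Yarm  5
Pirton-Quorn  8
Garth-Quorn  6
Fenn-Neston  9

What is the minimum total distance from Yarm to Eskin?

5 km

Running Dijkstra from Yarm:
Yarm: 0
Selby: 2  (via Yarm)
Garth: 3  (via Yarm)
Eskin: 5  (via Yarm)
Shortest route: Yarm → Eskin = 5 km.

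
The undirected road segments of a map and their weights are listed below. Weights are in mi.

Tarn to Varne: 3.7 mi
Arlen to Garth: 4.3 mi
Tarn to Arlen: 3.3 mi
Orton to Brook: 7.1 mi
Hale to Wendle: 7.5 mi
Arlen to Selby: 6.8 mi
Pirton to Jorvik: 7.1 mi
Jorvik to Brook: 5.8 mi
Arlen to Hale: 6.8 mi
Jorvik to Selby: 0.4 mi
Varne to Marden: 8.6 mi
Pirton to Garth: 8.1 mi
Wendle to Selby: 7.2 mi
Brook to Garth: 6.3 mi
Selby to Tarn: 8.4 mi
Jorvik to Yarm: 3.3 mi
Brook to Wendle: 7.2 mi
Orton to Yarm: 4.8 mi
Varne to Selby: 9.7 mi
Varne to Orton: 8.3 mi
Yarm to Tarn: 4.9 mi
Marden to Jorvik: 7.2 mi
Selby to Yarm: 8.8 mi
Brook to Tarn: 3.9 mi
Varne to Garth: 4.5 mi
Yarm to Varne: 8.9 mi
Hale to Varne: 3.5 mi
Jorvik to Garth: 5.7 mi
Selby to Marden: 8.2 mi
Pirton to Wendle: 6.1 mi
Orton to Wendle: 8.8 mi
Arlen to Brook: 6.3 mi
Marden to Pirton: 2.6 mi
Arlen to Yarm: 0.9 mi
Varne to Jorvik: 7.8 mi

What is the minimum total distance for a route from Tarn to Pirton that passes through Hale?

20.8 mi

Best Tarn to Hale: Tarn–Varne–Hale costing 7.2
Best Hale to Pirton: Hale–Wendle–Pirton costing 13.6
Total via Hale: 7.2 + 13.6 = 20.8 mi.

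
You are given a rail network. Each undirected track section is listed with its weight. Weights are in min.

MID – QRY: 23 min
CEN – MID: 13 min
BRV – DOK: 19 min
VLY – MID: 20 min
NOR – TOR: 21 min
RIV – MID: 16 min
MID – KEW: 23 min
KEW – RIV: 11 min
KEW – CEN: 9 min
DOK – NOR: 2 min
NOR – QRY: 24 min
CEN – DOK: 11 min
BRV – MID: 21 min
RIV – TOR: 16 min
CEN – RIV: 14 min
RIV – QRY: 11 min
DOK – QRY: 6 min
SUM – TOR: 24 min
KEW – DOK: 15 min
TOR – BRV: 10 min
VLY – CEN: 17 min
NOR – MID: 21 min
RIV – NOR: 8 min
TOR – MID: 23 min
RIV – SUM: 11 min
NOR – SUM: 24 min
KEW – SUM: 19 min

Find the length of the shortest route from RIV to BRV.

26 min

Settle nodes by increasing distance from RIV:
RIV: 0
NOR: 8  (via RIV)
DOK: 10  (via NOR)
QRY: 11  (via RIV)
SUM: 11  (via RIV)
KEW: 11  (via RIV)
CEN: 14  (via RIV)
MID: 16  (via RIV)
TOR: 16  (via RIV)
BRV: 26  (via TOR)
Shortest route: RIV → TOR → BRV = 26 min.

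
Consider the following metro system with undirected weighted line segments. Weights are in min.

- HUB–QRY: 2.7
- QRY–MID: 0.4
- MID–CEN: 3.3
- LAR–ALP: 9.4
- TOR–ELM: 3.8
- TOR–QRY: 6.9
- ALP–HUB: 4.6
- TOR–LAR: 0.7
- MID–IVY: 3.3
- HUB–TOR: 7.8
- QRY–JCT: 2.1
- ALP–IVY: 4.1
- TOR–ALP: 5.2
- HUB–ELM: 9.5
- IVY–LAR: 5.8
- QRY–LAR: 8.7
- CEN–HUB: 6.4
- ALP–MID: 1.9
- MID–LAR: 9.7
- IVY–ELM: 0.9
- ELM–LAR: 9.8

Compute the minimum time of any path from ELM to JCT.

Settle nodes by increasing distance from ELM:
ELM: 0
IVY: 0.9  (via ELM)
TOR: 3.8  (via ELM)
MID: 4.2  (via IVY)
LAR: 4.5  (via TOR)
QRY: 4.6  (via MID)
ALP: 5  (via IVY)
JCT: 6.7  (via QRY)
Shortest route: ELM → IVY → MID → QRY → JCT = 6.7 min.

6.7 min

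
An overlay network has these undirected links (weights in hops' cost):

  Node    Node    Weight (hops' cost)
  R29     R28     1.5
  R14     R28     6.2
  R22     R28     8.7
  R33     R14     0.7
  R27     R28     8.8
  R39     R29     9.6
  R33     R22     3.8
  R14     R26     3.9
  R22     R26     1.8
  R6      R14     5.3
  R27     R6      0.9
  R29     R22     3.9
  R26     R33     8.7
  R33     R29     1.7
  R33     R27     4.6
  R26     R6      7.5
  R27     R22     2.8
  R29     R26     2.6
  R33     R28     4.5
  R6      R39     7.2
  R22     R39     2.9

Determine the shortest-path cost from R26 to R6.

Candidate routes:
R26 → R29 → R33 → R27 → R6: 2.6+1.7+4.6+0.9 = 9.8
R26 → R22 → R27 → R6: 1.8+2.8+0.9 = 5.5
R26 → R14 → R6: 3.9+5.3 = 9.2
R26 → R6: 7.5 = 7.5
The minimum is 5.5 hops' cost via R26 → R22 → R27 → R6.

5.5 hops' cost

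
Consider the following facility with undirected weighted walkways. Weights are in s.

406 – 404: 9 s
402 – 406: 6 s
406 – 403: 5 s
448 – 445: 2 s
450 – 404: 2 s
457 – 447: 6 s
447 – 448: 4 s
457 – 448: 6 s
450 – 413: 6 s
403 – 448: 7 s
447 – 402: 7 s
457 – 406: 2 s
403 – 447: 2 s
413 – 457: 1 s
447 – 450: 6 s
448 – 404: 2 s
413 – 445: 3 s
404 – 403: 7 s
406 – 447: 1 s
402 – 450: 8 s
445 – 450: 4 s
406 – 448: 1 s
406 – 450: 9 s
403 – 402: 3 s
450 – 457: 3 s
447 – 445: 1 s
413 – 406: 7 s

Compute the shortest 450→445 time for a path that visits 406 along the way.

Best 450 to 406: 450 → 457 → 406 costing 5
Shortest 406→445: 406 → 447 → 445 = 2
Total via 406: 5 + 2 = 7 s.

7 s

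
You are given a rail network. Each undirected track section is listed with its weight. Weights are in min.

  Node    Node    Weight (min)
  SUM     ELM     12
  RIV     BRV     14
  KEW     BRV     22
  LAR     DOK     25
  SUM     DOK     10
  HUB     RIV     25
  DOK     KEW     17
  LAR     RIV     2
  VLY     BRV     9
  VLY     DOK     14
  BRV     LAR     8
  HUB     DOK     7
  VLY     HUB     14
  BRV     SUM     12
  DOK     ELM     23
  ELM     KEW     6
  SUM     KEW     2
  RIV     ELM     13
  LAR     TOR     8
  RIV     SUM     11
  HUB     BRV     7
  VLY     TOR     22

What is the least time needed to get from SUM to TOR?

21 min

Compare a few routes:
SUM–RIV–LAR–TOR: 11+2+8 = 21
SUM–KEW–ELM–RIV–LAR–TOR: 2+6+13+2+8 = 31
SUM–BRV–LAR–TOR: 12+8+8 = 28
Cheapest is SUM–RIV–LAR–TOR at 21 min.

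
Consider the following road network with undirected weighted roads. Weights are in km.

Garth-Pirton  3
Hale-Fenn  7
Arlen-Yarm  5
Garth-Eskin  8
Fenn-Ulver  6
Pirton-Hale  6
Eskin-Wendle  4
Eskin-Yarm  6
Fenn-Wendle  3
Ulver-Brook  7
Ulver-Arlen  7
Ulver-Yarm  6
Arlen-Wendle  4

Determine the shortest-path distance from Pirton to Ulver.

Settle nodes by increasing distance from Pirton:
Pirton: 0
Garth: 3  (via Pirton)
Hale: 6  (via Pirton)
Eskin: 11  (via Garth)
Fenn: 13  (via Hale)
Wendle: 15  (via Eskin)
Yarm: 17  (via Eskin)
Ulver: 19  (via Fenn)
Shortest route: Pirton–Hale–Fenn–Ulver = 19 km.

19 km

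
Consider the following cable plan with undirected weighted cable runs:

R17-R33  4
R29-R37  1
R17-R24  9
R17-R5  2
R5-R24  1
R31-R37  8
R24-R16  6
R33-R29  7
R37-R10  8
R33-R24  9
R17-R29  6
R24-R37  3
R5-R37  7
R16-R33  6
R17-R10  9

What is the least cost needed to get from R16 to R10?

Candidate routes:
R16–R24–R5–R17–R10: 6+1+2+9 = 18
R16–R24–R37–R10: 6+3+8 = 17
Cheapest is R16–R24–R37–R10 at 17.

17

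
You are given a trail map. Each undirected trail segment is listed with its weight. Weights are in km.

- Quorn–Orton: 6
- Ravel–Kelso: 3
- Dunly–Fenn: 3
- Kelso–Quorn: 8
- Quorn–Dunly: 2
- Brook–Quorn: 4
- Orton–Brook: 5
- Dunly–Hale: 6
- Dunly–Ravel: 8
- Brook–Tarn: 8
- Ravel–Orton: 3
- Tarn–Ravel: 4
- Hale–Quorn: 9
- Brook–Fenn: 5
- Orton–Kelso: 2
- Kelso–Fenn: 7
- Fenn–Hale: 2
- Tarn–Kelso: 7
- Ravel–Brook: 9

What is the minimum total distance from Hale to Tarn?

15 km

Running Dijkstra from Hale:
Hale: 0
Fenn: 2  (via Hale)
Dunly: 5  (via Fenn)
Quorn: 7  (via Dunly)
Brook: 7  (via Fenn)
Kelso: 9  (via Fenn)
Orton: 11  (via Kelso)
Ravel: 12  (via Kelso)
Tarn: 15  (via Brook)
Shortest route: Hale → Fenn → Brook → Tarn = 15 km.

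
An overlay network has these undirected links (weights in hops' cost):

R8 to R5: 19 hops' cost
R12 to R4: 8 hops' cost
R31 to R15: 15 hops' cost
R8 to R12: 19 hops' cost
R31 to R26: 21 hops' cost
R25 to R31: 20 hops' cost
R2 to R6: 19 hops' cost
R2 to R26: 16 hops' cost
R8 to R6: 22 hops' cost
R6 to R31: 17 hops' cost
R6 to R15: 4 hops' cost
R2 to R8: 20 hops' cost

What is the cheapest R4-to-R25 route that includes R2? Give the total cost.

103 hops' cost

Shortest R4→R2: R4–R12–R8–R2 = 47
Shortest R2→R25: R2–R6–R31–R25 = 56
Total via R2: 47 + 56 = 103 hops' cost.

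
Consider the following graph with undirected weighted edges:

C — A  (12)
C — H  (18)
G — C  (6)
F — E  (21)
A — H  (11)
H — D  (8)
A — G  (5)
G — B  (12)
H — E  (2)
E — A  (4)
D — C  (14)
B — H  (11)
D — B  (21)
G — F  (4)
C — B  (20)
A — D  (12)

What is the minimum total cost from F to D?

21

Shortest distances from F:
F: 0
G: 4  (via F)
A: 9  (via G)
C: 10  (via G)
E: 13  (via A)
H: 15  (via E)
B: 16  (via G)
D: 21  (via A)
Shortest route: F–G–A–D = 21.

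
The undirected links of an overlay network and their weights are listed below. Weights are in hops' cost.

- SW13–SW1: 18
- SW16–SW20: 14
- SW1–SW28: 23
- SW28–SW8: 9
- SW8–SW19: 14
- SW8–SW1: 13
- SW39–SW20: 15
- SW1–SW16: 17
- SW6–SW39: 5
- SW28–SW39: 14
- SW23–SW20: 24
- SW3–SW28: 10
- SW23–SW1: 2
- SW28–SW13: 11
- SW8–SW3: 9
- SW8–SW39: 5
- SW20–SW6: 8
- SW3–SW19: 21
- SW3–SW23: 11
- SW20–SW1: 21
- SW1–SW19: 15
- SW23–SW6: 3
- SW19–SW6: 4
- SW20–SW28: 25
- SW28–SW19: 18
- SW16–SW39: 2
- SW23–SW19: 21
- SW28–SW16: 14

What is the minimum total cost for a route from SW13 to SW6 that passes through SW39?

30 hops' cost

Shortest SW13→SW39: SW13–SW28–SW39 = 25
Best SW39 to SW6: SW39–SW6 costing 5
Total via SW39: 25 + 5 = 30 hops' cost.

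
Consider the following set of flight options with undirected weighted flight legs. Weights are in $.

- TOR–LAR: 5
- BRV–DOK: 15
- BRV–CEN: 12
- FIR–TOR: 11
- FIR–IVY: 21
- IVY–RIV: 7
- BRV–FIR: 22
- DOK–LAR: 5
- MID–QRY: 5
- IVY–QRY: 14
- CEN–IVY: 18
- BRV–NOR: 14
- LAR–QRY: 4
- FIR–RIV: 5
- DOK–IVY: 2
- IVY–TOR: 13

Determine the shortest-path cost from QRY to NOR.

$38

Shortest distances from QRY:
QRY: 0
LAR: 4  (via QRY)
MID: 5  (via QRY)
DOK: 9  (via LAR)
TOR: 9  (via LAR)
IVY: 11  (via DOK)
RIV: 18  (via IVY)
FIR: 20  (via TOR)
BRV: 24  (via DOK)
CEN: 29  (via IVY)
NOR: 38  (via BRV)
Shortest route: QRY → LAR → DOK → BRV → NOR = $38.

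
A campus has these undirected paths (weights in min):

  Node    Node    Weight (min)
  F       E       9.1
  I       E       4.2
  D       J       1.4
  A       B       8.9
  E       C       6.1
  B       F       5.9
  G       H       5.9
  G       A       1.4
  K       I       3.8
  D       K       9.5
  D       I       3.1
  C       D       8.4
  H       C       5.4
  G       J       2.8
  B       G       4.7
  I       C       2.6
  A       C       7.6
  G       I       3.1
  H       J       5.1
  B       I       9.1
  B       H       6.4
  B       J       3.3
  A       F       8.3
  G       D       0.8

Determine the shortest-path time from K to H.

11.8 min

Shortest distances from K:
K: 0
I: 3.8  (via K)
C: 6.4  (via I)
D: 6.9  (via I)
G: 6.9  (via I)
E: 8  (via I)
A: 8.3  (via G)
J: 8.3  (via D)
B: 11.6  (via G)
H: 11.8  (via C)
Shortest route: K → I → C → H = 11.8 min.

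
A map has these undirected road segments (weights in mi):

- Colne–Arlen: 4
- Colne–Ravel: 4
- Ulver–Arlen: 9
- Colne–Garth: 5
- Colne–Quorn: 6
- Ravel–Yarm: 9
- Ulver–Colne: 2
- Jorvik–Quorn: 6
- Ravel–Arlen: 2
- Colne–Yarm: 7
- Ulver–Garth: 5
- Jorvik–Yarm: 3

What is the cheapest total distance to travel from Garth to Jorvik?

15 mi

Candidate routes:
Garth → Colne → Quorn → Jorvik: 5+6+6 = 17
Garth → Colne → Yarm → Jorvik: 5+7+3 = 15
Garth → Ulver → Colne → Quorn → Jorvik: 5+2+6+6 = 19
Garth → Ulver → Colne → Yarm → Jorvik: 5+2+7+3 = 17
The minimum is 15 mi via Garth → Colne → Yarm → Jorvik.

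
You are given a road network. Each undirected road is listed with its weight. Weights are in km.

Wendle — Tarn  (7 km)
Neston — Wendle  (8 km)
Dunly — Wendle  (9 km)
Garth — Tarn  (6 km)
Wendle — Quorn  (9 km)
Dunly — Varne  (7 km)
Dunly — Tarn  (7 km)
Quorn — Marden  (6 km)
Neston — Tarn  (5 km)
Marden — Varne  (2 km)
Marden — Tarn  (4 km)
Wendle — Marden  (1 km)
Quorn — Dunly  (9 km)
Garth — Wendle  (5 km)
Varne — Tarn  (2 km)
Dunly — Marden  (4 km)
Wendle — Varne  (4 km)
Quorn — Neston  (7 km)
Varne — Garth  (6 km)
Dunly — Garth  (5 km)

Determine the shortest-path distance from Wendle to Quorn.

7 km

Candidate routes:
Wendle - Marden - Quorn: 1+6 = 7
Wendle - Quorn: 9 = 9
The minimum is 7 km via Wendle - Marden - Quorn.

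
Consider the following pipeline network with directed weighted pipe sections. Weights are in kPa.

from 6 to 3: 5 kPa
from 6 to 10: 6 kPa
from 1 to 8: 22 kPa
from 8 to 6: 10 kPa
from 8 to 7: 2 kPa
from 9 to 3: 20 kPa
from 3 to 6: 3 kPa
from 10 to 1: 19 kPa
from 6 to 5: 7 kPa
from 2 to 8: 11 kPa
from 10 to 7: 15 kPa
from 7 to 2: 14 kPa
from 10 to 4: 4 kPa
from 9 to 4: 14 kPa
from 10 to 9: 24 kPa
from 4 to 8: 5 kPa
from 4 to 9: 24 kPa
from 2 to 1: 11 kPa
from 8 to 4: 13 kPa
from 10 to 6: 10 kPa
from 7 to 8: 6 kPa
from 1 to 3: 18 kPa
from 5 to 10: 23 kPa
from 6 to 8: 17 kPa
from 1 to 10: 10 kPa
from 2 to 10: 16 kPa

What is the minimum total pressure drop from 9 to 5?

30 kPa

Compare a few routes:
9 - 4 - 8 - 6 - 5: 14+5+10+7 = 36
9 - 3 - 6 - 5: 20+3+7 = 30
9 - 4 - 8 - 7 - 2 - 10 - 6 - 5: 14+5+2+14+16+10+7 = 68
9 - 4 - 8 - 7 - 2 - 1 - 10 - 6 - 5: 14+5+2+14+11+10+10+7 = 73
Cheapest is 9 - 3 - 6 - 5 at 30 kPa.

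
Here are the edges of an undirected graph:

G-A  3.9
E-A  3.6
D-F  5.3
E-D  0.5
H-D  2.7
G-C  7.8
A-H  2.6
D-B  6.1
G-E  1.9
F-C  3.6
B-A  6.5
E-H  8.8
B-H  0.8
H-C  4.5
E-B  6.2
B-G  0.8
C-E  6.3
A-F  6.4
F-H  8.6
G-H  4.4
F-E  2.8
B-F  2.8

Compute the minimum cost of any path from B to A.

Enumerating some paths:
B → G → E → A: 0.8+1.9+3.6 = 6.3
B → G → A: 0.8+3.9 = 4.7
B → H → A: 0.8+2.6 = 3.4
The minimum is 3.4 via B → H → A.

3.4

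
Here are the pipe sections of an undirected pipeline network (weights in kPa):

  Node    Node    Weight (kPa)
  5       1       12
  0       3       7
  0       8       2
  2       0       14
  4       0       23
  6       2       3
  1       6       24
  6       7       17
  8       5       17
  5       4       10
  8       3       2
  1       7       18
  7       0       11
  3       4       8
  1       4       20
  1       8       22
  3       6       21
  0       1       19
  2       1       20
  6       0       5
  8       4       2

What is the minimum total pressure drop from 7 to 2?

19 kPa

Compare a few routes:
7 → 0 → 6 → 2: 11+5+3 = 19
7 → 6 → 2: 17+3 = 20
Cheapest is 7 → 0 → 6 → 2 at 19 kPa.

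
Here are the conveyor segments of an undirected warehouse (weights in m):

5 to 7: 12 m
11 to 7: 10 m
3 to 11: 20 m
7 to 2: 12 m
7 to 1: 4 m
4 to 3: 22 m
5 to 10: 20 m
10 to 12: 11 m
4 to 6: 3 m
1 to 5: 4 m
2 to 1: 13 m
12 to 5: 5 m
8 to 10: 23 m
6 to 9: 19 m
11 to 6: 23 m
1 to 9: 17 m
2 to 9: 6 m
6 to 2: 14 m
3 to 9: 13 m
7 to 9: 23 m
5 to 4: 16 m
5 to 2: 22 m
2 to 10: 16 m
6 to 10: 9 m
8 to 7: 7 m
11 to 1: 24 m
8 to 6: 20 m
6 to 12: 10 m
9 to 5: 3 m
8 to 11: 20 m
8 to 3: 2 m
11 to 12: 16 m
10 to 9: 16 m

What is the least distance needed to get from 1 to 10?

20 m

Enumerating some paths:
1 → 5 → 10: 4+20 = 24
1 → 5 → 12 → 10: 4+5+11 = 20
1 → 5 → 12 → 6 → 10: 4+5+10+9 = 28
1 → 5 → 9 → 10: 4+3+16 = 23
The minimum is 20 m via 1 → 5 → 12 → 10.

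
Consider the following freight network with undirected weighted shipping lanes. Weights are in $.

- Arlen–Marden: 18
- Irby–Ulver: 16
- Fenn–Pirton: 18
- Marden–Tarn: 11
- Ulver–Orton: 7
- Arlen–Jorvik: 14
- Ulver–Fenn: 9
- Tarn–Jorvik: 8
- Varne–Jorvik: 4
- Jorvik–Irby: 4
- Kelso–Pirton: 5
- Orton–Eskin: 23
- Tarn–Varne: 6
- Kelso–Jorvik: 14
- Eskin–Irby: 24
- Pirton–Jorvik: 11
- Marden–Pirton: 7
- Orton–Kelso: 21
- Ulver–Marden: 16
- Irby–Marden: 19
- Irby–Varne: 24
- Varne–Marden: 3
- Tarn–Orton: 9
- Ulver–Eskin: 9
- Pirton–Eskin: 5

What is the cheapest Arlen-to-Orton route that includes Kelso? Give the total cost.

Shortest Arlen→Kelso: Arlen–Jorvik–Kelso = 28
Best Kelso to Orton: Kelso–Orton costing 21
Total via Kelso: 28 + 21 = $49.

$49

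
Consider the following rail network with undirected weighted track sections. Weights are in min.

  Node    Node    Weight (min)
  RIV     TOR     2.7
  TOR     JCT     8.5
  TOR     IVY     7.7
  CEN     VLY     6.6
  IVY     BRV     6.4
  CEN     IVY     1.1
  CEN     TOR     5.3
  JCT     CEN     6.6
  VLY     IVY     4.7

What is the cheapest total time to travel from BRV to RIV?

15.5 min

Settle nodes by increasing distance from BRV:
BRV: 0
IVY: 6.4  (via BRV)
CEN: 7.5  (via IVY)
VLY: 11.1  (via IVY)
TOR: 12.8  (via CEN)
JCT: 14.1  (via CEN)
RIV: 15.5  (via TOR)
Shortest route: BRV–IVY–CEN–TOR–RIV = 15.5 min.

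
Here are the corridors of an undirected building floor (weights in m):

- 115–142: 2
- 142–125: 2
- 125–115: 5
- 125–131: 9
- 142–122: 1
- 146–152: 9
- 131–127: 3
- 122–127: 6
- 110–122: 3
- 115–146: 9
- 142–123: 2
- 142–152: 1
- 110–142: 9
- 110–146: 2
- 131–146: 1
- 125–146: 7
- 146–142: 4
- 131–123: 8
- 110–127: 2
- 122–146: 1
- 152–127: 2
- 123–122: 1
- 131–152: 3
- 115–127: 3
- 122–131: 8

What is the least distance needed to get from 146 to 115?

4 m

Compare a few routes:
146 → 122 → 142 → 115: 1+1+2 = 4
146 → 122 → 123 → 142 → 115: 1+1+2+2 = 6
146 → 142 → 115: 4+2 = 6
Cheapest is 146 → 122 → 142 → 115 at 4 m.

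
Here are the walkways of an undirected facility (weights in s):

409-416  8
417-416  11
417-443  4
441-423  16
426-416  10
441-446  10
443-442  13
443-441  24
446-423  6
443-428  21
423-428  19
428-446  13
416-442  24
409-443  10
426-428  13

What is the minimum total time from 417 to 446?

Shortest distances from 417:
417: 0
443: 4  (via 417)
416: 11  (via 417)
409: 14  (via 443)
442: 17  (via 443)
426: 21  (via 416)
428: 25  (via 443)
441: 28  (via 443)
446: 38  (via 428)
Shortest route: 417 → 443 → 428 → 446 = 38 s.

38 s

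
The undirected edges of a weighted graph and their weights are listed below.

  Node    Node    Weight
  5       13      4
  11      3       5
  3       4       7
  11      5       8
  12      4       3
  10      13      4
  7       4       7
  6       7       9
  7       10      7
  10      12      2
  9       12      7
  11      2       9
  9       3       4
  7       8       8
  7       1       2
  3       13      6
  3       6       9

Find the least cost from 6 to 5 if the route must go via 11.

22

Best 6 to 11: 6–3–11 costing 14
Best 11 to 5: 11–5 costing 8
Total via 11: 14 + 8 = 22.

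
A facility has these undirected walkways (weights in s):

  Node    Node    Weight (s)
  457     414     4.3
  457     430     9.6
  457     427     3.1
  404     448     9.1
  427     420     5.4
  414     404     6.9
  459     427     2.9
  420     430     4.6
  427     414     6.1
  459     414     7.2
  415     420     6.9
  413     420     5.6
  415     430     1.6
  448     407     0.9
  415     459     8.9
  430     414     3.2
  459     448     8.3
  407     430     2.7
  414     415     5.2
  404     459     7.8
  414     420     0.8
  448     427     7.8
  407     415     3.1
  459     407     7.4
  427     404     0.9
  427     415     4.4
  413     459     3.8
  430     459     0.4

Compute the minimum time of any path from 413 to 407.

6.9 s

Running Dijkstra from 413:
413: 0
459: 3.8  (via 413)
430: 4.2  (via 459)
420: 5.6  (via 413)
415: 5.8  (via 430)
414: 6.4  (via 420)
427: 6.7  (via 459)
407: 6.9  (via 430)
Shortest route: 413–459–430–407 = 6.9 s.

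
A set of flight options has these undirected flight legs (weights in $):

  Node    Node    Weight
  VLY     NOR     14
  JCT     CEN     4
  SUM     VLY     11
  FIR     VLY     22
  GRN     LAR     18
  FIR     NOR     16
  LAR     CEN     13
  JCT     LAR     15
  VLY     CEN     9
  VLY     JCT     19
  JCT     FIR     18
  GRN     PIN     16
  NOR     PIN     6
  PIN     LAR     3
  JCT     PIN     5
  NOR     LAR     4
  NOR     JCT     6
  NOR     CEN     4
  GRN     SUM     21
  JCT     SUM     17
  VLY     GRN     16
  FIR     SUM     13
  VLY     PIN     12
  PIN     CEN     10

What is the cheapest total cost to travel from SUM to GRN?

$21

Enumerating some paths:
SUM → VLY → GRN: 11+16 = 27
SUM → GRN: 21 = 21
Cheapest is SUM → GRN at $21.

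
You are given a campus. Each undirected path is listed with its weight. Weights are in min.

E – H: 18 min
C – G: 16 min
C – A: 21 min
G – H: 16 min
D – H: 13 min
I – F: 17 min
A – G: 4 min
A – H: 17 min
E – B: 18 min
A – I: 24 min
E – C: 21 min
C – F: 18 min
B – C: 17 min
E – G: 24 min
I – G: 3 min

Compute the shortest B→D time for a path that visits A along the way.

Shortest B→A: B–C–G–A = 37
Shortest A→D: A–H–D = 30
Total via A: 37 + 30 = 67 min.

67 min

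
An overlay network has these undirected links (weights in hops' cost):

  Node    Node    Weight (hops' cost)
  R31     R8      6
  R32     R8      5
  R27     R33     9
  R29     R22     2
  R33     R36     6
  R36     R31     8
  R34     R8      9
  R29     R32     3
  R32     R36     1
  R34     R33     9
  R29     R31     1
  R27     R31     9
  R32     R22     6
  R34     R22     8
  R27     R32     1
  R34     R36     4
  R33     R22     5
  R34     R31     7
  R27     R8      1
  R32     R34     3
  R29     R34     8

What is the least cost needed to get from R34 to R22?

Candidate routes:
R34–R36–R32–R29–R22: 4+1+3+2 = 10
R34–R22: 8 = 8
R34–R32–R22: 3+6 = 9
R34–R29–R22: 8+2 = 10
Cheapest is R34–R22 at 8 hops' cost.

8 hops' cost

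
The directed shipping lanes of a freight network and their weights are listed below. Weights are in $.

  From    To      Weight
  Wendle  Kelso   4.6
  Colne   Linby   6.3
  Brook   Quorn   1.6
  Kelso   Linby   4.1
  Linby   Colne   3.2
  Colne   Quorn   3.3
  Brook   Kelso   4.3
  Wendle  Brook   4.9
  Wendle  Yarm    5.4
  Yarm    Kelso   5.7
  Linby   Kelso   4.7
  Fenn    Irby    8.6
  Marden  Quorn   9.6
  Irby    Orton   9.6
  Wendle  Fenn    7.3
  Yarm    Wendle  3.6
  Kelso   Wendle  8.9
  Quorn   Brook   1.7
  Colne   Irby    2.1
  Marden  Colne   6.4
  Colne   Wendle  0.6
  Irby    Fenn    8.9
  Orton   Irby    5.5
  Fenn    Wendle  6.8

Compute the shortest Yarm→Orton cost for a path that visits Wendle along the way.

$27.2

Best Yarm to Wendle: Yarm–Wendle costing 3.6
Shortest Wendle→Orton: Wendle–Kelso–Linby–Colne–Irby–Orton = 23.6
Total via Wendle: 3.6 + 23.6 = $27.2.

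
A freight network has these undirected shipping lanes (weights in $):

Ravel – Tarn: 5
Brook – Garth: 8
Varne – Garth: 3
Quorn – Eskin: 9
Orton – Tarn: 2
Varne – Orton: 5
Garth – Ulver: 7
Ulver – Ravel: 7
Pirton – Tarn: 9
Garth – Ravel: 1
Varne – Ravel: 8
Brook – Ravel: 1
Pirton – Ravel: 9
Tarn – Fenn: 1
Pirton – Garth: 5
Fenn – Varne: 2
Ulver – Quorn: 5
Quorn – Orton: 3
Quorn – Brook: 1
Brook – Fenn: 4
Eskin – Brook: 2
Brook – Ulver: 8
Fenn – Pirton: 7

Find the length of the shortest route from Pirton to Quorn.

$8

Running Dijkstra from Pirton:
Pirton: 0
Garth: 5  (via Pirton)
Ravel: 6  (via Garth)
Fenn: 7  (via Pirton)
Brook: 7  (via Ravel)
Quorn: 8  (via Brook)
Shortest route: Pirton–Garth–Ravel–Brook–Quorn = $8.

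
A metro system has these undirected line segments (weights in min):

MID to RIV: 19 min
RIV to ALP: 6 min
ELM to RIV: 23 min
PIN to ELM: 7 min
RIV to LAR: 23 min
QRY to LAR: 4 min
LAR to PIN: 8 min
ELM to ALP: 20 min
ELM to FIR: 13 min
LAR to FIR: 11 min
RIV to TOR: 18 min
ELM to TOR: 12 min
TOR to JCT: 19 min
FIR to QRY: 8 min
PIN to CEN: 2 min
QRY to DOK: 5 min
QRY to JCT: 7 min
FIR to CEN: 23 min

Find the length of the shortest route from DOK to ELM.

24 min

Shortest distances from DOK:
DOK: 0
QRY: 5  (via DOK)
LAR: 9  (via QRY)
JCT: 12  (via QRY)
FIR: 13  (via QRY)
PIN: 17  (via LAR)
CEN: 19  (via PIN)
ELM: 24  (via PIN)
Shortest route: DOK → QRY → LAR → PIN → ELM = 24 min.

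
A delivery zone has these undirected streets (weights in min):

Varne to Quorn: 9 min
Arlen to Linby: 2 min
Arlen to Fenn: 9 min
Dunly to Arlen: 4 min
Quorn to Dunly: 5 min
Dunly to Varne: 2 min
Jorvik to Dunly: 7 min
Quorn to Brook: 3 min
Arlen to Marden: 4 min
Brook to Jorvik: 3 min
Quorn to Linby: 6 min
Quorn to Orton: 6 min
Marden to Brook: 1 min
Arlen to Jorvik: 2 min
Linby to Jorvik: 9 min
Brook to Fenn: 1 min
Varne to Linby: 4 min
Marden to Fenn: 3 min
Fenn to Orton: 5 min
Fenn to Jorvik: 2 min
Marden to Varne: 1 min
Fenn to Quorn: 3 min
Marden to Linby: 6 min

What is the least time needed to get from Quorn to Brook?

3 min

Compare a few routes:
Quorn–Brook: 3 = 3
Quorn–Fenn–Brook: 3+1 = 4
Quorn–Fenn–Marden–Brook: 3+3+1 = 7
The minimum is 3 min via Quorn–Brook.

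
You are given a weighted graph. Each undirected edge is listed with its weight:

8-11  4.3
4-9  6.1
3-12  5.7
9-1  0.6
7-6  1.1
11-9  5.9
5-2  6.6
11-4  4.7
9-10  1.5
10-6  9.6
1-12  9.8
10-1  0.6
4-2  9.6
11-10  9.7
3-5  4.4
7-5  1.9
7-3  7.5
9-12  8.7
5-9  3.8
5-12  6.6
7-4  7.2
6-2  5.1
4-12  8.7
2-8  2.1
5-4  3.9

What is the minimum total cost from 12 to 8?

15.3

Enumerating some paths:
12 → 5 → 7 → 6 → 2 → 8: 6.6+1.9+1.1+5.1+2.1 = 16.8
12 → 5 → 2 → 8: 6.6+6.6+2.1 = 15.3
12 → 4 → 11 → 8: 8.7+4.7+4.3 = 17.7
The minimum is 15.3 via 12 → 5 → 2 → 8.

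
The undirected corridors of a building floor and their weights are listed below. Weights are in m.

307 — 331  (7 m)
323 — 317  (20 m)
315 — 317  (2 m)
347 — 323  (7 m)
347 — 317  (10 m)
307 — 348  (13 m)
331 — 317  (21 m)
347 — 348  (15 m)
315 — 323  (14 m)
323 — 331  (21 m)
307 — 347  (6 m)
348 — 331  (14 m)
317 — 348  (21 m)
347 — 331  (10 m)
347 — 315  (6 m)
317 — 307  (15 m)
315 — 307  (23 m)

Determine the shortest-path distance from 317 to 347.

Running Dijkstra from 317:
317: 0
315: 2  (via 317)
347: 8  (via 315)
Shortest route: 317 → 315 → 347 = 8 m.

8 m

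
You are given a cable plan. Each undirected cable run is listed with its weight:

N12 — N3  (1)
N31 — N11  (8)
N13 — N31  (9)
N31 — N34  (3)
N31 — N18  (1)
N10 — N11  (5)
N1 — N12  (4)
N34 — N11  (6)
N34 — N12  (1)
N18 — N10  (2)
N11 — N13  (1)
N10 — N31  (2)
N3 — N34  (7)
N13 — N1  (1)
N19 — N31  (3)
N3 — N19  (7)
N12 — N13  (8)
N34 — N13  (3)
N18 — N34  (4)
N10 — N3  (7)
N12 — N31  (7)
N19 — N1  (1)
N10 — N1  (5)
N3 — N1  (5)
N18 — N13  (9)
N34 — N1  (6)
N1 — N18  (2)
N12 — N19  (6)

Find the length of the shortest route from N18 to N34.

Candidate routes:
N18 - N1 - N13 - N34: 2+1+3 = 6
N18 - N10 - N31 - N34: 2+2+3 = 7
N18 - N34: 4 = 4
Cheapest is N18 - N34 at 4.

4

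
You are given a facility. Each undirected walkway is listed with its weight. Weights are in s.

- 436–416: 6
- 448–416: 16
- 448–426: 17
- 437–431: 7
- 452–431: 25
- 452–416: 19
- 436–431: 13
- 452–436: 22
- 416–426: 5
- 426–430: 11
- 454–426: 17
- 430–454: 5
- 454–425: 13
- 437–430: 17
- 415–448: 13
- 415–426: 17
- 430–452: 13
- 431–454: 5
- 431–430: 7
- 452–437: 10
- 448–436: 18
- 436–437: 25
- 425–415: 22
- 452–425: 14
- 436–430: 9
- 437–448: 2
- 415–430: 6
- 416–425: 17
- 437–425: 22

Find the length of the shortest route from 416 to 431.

19 s

Running Dijkstra from 416:
416: 0
426: 5  (via 416)
436: 6  (via 416)
430: 15  (via 436)
448: 16  (via 416)
425: 17  (via 416)
437: 18  (via 448)
431: 19  (via 436)
Shortest route: 416 → 436 → 431 = 19 s.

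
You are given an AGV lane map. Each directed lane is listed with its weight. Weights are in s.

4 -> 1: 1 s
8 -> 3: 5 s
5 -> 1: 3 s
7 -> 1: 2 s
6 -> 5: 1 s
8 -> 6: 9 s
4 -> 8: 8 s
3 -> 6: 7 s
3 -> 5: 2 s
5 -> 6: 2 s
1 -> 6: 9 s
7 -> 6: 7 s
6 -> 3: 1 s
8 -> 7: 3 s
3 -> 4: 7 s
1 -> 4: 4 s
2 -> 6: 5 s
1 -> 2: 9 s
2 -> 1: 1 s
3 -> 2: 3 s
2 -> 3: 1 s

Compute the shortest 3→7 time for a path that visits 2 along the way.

Shortest 3→2: 3 → 2 = 3
Shortest 2→7: 2 → 1 → 4 → 8 → 7 = 16
Total via 2: 3 + 16 = 19 s.

19 s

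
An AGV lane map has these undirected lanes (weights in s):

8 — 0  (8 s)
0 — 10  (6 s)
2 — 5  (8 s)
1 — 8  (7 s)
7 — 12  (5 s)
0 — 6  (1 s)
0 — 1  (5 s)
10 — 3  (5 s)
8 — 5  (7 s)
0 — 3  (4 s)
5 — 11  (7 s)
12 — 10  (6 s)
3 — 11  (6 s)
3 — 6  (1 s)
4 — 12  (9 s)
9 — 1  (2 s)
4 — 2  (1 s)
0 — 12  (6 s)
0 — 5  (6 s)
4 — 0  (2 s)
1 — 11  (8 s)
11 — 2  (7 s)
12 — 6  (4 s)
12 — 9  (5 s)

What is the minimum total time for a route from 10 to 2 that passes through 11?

18 s

Best 10 to 11: 10–3–11 costing 11
Shortest 11→2: 11–2 = 7
Total via 11: 11 + 7 = 18 s.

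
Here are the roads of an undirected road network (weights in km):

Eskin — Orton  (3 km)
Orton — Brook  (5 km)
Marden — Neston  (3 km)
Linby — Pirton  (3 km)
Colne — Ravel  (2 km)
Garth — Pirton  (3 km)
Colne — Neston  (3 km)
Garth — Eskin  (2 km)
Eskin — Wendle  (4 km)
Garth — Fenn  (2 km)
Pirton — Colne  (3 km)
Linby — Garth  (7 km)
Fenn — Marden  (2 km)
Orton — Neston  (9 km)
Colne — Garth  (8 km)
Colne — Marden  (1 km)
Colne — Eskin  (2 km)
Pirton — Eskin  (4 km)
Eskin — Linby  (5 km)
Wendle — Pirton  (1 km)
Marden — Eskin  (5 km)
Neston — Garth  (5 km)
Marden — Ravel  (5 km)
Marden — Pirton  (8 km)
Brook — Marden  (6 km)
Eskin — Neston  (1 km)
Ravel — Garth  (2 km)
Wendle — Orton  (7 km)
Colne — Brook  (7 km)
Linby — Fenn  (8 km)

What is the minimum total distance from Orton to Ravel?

7 km

Shortest distances from Orton:
Orton: 0
Eskin: 3  (via Orton)
Neston: 4  (via Eskin)
Garth: 5  (via Eskin)
Colne: 5  (via Eskin)
Brook: 5  (via Orton)
Marden: 6  (via Colne)
Pirton: 7  (via Eskin)
Ravel: 7  (via Garth)
Shortest route: Orton–Eskin–Garth–Ravel = 7 km.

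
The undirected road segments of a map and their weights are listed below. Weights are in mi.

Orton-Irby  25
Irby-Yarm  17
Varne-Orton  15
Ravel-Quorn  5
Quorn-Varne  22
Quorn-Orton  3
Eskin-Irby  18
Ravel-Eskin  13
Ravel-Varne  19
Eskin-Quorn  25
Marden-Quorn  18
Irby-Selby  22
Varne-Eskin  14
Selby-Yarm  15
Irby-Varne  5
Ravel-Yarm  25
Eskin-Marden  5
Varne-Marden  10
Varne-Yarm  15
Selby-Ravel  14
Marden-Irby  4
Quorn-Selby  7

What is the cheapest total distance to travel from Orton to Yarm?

25 mi

Running Dijkstra from Orton:
Orton: 0
Quorn: 3  (via Orton)
Ravel: 8  (via Quorn)
Selby: 10  (via Quorn)
Varne: 15  (via Orton)
Irby: 20  (via Varne)
Eskin: 21  (via Ravel)
Marden: 21  (via Quorn)
Yarm: 25  (via Selby)
Shortest route: Orton → Quorn → Selby → Yarm = 25 mi.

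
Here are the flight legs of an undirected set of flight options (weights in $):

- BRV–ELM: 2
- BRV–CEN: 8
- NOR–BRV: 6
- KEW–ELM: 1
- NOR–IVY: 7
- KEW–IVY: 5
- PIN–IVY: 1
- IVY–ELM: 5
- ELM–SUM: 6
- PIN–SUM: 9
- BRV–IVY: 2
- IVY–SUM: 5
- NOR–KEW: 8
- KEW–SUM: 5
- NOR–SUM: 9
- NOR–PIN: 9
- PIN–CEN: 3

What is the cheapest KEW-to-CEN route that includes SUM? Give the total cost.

$14

Shortest KEW→SUM: KEW → SUM = 5
Shortest SUM→CEN: SUM → IVY → PIN → CEN = 9
Total via SUM: 5 + 9 = $14.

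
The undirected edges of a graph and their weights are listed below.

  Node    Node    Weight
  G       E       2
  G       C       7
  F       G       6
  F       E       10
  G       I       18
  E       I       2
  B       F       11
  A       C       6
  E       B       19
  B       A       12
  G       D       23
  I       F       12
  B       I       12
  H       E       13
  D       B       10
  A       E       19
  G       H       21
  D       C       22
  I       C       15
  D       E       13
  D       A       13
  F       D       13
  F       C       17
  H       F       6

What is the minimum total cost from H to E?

13

Enumerating some paths:
H → E: 13 = 13
H → F → G → E: 6+6+2 = 14
H → F → E: 6+10 = 16
The minimum is 13 via H → E.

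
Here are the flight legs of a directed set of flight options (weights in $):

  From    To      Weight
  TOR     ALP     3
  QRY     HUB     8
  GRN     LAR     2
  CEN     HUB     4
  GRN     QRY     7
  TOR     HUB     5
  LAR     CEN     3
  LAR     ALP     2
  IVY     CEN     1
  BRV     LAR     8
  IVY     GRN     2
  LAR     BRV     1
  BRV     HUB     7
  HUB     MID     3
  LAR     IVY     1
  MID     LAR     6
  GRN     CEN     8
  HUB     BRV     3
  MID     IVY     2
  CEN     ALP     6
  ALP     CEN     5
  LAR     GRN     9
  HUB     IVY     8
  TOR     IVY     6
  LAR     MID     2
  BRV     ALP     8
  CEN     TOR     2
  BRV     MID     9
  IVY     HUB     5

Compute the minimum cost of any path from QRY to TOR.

$16

Shortest distances from QRY:
QRY: 0
HUB: 8  (via QRY)
BRV: 11  (via HUB)
MID: 11  (via HUB)
IVY: 13  (via MID)
CEN: 14  (via IVY)
GRN: 15  (via IVY)
TOR: 16  (via CEN)
Shortest route: QRY–HUB–MID–IVY–CEN–TOR = $16.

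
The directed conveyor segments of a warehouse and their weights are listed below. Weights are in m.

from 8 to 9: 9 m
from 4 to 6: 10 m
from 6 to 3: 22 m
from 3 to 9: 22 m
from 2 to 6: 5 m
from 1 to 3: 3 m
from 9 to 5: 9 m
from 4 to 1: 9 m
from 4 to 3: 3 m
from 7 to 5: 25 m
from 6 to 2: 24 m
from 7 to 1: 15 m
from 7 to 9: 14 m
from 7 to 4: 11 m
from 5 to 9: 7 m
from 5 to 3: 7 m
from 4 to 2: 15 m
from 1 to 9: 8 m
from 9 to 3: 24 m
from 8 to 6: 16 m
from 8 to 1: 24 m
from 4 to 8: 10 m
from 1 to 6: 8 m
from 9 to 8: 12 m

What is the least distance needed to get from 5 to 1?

43 m

Settle nodes by increasing distance from 5:
5: 0
3: 7  (via 5)
9: 7  (via 5)
8: 19  (via 9)
6: 35  (via 8)
1: 43  (via 8)
Shortest route: 5–9–8–1 = 43 m.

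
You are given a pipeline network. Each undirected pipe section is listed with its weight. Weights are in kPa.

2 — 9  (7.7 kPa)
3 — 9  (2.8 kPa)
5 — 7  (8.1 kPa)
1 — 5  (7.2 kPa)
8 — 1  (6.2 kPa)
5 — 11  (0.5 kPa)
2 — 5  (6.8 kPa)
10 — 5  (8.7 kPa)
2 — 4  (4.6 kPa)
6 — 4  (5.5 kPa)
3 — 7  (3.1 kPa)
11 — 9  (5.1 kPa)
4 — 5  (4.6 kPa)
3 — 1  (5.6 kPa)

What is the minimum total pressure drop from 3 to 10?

Compare a few routes:
3 - 7 - 5 - 10: 3.1+8.1+8.7 = 19.9
3 - 9 - 11 - 5 - 10: 2.8+5.1+0.5+8.7 = 17.1
3 - 9 - 2 - 5 - 10: 2.8+7.7+6.8+8.7 = 26
3 - 1 - 5 - 10: 5.6+7.2+8.7 = 21.5
The minimum is 17.1 kPa via 3 - 9 - 11 - 5 - 10.

17.1 kPa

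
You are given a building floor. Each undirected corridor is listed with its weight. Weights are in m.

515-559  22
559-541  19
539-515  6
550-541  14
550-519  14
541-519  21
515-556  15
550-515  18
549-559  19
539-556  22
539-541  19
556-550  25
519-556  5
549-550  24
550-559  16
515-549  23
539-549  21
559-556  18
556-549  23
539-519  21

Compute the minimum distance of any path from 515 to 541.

25 m

Candidate routes:
515 → 539 → 541: 6+19 = 25
515 → 556 → 519 → 541: 15+5+21 = 41
515 → 550 → 541: 18+14 = 32
Cheapest is 515 → 539 → 541 at 25 m.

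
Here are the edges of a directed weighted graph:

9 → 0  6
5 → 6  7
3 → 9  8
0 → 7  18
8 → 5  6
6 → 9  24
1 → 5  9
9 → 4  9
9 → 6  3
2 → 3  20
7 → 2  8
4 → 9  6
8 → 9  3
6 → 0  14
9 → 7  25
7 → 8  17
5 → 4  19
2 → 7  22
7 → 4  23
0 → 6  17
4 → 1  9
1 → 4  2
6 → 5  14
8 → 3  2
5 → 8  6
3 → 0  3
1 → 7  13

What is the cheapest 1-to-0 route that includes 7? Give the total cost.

35

Shortest 1→7: 1–7 = 13
Best 7 to 0: 7–8–3–0 costing 22
Total via 7: 13 + 22 = 35.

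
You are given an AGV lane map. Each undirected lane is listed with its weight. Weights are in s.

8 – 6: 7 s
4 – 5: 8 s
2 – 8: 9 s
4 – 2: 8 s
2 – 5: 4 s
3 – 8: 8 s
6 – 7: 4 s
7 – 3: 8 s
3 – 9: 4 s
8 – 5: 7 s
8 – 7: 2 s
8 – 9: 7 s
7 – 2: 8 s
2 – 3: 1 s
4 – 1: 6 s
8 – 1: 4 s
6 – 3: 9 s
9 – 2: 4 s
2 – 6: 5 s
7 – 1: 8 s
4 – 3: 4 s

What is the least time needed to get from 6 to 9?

9 s

Settle nodes by increasing distance from 6:
6: 0
7: 4  (via 6)
2: 5  (via 6)
3: 6  (via 2)
8: 6  (via 7)
5: 9  (via 2)
9: 9  (via 2)
Shortest route: 6 → 2 → 9 = 9 s.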